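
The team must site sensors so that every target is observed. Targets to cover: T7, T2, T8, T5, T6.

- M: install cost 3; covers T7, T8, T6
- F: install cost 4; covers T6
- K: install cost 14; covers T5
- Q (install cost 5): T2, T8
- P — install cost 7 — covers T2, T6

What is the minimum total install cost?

Choose M, K, and Q: together they cover T7, T2, T8, T5, T6 — every target.
Total install cost: 3 + 14 + 5 = 22.

22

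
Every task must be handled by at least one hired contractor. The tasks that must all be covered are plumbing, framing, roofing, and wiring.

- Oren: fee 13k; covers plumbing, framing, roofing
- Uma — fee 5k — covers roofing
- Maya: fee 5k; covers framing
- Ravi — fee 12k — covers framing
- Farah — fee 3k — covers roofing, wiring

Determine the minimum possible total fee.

This is an integer covering problem.
Choose Oren and Farah: together they cover plumbing, framing, roofing, wiring — every task.
Total fee: 13 + 3 = 16.

16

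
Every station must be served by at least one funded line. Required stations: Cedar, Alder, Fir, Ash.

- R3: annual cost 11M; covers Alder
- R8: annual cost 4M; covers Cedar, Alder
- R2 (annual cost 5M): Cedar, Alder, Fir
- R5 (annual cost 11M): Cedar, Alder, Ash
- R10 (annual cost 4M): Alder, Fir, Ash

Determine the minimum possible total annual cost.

8

Choose R8 and R10: together they cover Cedar, Alder, Fir, Ash — every station.
Total annual cost: 4 + 4 = 8.
No cover costs less than 8.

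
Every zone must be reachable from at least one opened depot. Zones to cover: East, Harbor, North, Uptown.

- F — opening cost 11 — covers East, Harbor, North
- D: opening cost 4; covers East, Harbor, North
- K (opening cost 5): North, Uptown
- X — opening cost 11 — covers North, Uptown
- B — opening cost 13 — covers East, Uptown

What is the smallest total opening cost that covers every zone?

9

Choose D and K: together they cover East, Harbor, North, Uptown — every zone.
Total opening cost: 4 + 5 = 9.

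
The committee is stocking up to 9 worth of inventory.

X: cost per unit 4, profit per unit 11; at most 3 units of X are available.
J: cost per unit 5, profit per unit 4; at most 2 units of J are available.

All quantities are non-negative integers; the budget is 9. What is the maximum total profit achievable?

This is a bounded integer knapsack.
X has the best ratio (11/4); taking only X gives at most 2×11 = 22 (stopped by the cost limit).
Optimal: 2×X: cost 8 ≤ 9, profit 2·11 = 22.

22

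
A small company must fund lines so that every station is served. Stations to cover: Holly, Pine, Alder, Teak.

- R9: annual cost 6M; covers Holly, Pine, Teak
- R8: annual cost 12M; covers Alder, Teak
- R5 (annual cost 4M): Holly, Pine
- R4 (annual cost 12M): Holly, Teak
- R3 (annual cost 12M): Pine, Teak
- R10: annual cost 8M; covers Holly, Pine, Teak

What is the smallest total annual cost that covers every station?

Choose R8 and R5: together they cover Holly, Pine, Alder, Teak — every station.
Total annual cost: 12 + 4 = 16.

16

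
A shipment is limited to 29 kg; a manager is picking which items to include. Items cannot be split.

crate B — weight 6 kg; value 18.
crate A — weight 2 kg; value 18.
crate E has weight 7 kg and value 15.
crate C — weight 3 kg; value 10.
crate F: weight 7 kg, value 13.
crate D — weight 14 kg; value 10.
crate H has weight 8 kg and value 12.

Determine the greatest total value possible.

crate B + crate A + crate E + crate C + crate H: weight 6 + 2 + 7 + 3 + 8 = 26 ≤ 29, value 18 + 18 + 15 + 10 + 12 = 73.
crate B + crate A + crate E + crate C + crate F: weight 6 + 2 + 7 + 3 + 7 = 25 ≤ 29, value 18 + 18 + 15 + 10 + 13 = 74.
crate B + crate A + crate C + crate F + crate H: weight 6 + 2 + 3 + 7 + 8 = 26 ≤ 29, value 18 + 18 + 10 + 13 + 12 = 71.
Best is crate B, crate A, crate E, crate C, and crate F with total value 74.

74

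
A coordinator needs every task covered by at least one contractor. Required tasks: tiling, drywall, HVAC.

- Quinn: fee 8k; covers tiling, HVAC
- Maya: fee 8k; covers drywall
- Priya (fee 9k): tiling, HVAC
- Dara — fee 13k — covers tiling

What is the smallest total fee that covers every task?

16

Choose Quinn and Maya: together they cover tiling, drywall, HVAC — every task.
Total fee: 8 + 8 = 16.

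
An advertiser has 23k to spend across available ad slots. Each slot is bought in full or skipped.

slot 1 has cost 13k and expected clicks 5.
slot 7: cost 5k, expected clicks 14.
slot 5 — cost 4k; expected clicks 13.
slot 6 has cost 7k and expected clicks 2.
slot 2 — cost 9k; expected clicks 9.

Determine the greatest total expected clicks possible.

36

This is a 0-1 knapsack instance.
Allowing fractional choices, the relaxed optimum would be about 37.9, but ad slots are indivisible.
slot 7 + slot 5 + slot 2: cost 5 + 4 + 9 = 18 ≤ 23, expected clicks 14 + 13 + 9 = 36.
slot 1 + slot 7 + slot 5: cost 13 + 5 + 4 = 22 ≤ 23, expected clicks 5 + 14 + 13 = 32.
Best is slot 7, slot 5, and slot 2 with total expected clicks 36.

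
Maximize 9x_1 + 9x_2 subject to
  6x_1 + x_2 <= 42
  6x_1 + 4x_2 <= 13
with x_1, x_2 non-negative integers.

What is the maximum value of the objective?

27

(x_1,x_2)=(0,3): 6·0+1·3=3≤42, 6·0+4·3=12≤13, objective 27.
(x_1,x_2)=(0,2): 6·0+1·2=2≤42, 6·0+4·2=8≤13, objective 18.
The best lattice point is (0,3), giving 27.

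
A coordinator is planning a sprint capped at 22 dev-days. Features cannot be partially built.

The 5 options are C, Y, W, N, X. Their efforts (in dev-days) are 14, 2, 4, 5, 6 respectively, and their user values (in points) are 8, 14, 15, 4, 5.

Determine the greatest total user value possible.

38

Allowing fractional choices, the relaxed optimum would be about 40.9, but features are indivisible.
C + Y + W: effort 14 + 2 + 4 = 20 ≤ 22, user value 8 + 14 + 15 = 37.
Y + W + N + X: effort 2 + 4 + 5 + 6 = 17 ≤ 22, user value 14 + 15 + 4 + 5 = 38.
Y + W + X: effort 2 + 4 + 6 = 12 ≤ 22, user value 14 + 15 + 5 = 34.
Best is Y, W, N, and X with total user value 38.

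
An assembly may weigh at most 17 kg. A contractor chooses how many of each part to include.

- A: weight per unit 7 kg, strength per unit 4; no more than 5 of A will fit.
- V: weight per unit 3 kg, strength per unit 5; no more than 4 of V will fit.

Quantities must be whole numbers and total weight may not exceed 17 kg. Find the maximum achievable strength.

20

V has the best ratio (5/3); taking only V gives at most 4×5 = 20 (stopped by the supply cap of 4).
Optimal: 4×V: weight 12 ≤ 17, strength 4·5 = 20.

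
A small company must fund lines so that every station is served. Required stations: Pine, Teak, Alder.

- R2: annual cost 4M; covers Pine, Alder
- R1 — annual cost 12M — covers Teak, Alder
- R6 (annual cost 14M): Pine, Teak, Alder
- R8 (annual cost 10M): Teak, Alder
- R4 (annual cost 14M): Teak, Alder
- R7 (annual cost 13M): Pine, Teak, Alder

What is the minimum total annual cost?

The greedy cost-per-new-station heuristic would pick R2 and R8 for 14, but a cheaper cover exists.
R7 alone covers Pine, Teak, Alder — every station.
Total annual cost: 13.
No cover costs less than 13.

13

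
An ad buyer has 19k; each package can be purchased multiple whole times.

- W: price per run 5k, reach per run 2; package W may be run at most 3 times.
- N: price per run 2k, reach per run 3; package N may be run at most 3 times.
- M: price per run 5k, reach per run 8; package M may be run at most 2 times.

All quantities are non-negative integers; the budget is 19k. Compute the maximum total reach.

25

This is a bounded integer knapsack.
1×W, 2×N, and 2×M: price 19 ≤ 19, reach 1·2 + 2·3 + 2·8 = 24.
3×N and 2×M: price 16 ≤ 19, reach 3·3 + 2·8 = 25.
Best is 25.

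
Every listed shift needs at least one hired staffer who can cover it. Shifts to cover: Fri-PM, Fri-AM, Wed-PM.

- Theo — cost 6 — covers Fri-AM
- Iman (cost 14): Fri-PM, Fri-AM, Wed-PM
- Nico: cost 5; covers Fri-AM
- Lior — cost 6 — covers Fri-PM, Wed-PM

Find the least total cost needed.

11

This is an integer covering problem.
Choose Nico and Lior: together they cover Fri-PM, Fri-AM, Wed-PM — every shift.
Total cost: 5 + 6 = 11.
No cover costs less than 11.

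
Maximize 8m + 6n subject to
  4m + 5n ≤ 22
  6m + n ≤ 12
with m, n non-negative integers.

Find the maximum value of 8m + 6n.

26

Relaxing integrality, the LP optimum is 31.08 at (m,n) = (1.46, 3.23), which is not an integer point.
(m,n)=(1,3): 4·1+5·3=19≤22, 6·1+1·3=9≤12, objective 26.
(m,n)=(0,4): 4·0+5·4=20≤22, 6·0+1·4=4≤12, objective 24.
(m,n)=(1,2): 4·1+5·2=14≤22, 6·1+1·2=8≤12, objective 20.
Maximum is 26 at (m,n)=(1,3).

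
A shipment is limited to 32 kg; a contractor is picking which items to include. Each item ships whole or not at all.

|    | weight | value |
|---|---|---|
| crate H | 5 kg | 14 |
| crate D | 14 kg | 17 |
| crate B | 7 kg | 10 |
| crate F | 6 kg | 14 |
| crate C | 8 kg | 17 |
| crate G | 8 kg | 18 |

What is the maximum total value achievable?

63

Allowing fractional choices, the relaxed optimum would be about 70.1, but items are indivisible.
crate H + crate F + crate C + crate G: weight 5 + 6 + 8 + 8 = 27 ≤ 32, value 14 + 14 + 17 + 18 = 63.
crate B + crate F + crate C + crate G: weight 7 + 6 + 8 + 8 = 29 ≤ 32, value 10 + 14 + 17 + 18 = 59.
crate H + crate B + crate C + crate G: weight 5 + 7 + 8 + 8 = 28 ≤ 32, value 14 + 10 + 17 + 18 = 59.
Best is crate H, crate F, crate C, and crate G with total value 63.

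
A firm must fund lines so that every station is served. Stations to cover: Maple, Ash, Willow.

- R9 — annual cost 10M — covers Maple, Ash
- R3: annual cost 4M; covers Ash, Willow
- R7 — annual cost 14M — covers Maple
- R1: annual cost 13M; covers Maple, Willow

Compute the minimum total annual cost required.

Choose R9 and R3: together they cover Maple, Ash, Willow — every station.
Total annual cost: 10 + 4 = 14.
No cover costs less than 14.

14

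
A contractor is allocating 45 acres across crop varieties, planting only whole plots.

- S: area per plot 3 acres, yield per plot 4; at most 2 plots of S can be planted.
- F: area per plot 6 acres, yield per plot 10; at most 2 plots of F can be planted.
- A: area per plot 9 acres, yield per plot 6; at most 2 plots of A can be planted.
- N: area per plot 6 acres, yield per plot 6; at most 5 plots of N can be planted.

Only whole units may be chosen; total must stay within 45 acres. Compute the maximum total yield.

F has the best ratio (10/6); taking only F gives at most 2×10 = 20 (stopped by the supply cap of 2).
Mixing does better — 1×S, 2×F, and 5×N: area 45 ≤ 45, yield 1·4 + 2·10 + 5·6 = 54.

54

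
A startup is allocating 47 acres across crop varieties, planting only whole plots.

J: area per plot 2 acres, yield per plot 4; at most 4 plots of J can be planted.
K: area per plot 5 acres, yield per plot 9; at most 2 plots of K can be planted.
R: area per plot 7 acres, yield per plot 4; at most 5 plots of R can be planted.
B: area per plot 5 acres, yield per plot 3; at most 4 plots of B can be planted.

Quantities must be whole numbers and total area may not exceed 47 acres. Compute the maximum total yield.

51

4×J, 2×K, 2×R, and 3×B: area 47 ≤ 47, yield 4·4 + 2·9 + 2·4 + 3·3 = 51.
4×J, 2×K, 1×R, and 4×B: area 45 ≤ 47, yield 4·4 + 2·9 + 1·4 + 4·3 = 50.
Best is 51.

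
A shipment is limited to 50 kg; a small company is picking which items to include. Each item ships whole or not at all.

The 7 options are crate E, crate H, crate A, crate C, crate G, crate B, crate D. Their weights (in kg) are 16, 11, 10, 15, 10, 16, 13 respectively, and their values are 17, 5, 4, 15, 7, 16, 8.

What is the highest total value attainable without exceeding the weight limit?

This is a 0-1 knapsack instance.
Take crate E, crate C, and crate B: weight 16 + 15 + 16 = 47 ≤ 50, value 17 + 15 + 16 = 48.
No other feasible combination does better.

48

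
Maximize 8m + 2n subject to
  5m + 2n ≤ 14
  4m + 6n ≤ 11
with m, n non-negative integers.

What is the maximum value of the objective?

16

Relaxing integrality, the LP optimum is 22.00 at (m,n) = (2.75, 0), which is not an integer point.
(m,n)=(2,0): 5·2+2·0=10≤14, 4·2+6·0=8≤11, objective 16.
(m,n)=(1,1): 5·1+2·1=7≤14, 4·1+6·1=10≤11, objective 10.
Maximum is 16 at (m,n)=(2,0).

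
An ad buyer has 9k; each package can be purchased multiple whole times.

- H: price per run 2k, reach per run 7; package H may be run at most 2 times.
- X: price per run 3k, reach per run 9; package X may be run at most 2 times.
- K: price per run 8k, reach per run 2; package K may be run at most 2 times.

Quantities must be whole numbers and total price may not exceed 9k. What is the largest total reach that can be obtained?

25

2×H and 1×X: price 7 ≤ 9, reach 2·7 + 1·9 = 23.
1×H and 2×X: price 8 ≤ 9, reach 1·7 + 2·9 = 25.
Best is 25.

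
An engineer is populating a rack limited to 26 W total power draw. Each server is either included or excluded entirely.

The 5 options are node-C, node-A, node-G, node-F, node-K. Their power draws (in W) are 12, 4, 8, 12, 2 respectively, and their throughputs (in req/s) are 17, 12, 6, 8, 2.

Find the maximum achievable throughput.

37

node-C + node-A + node-G + node-K: power draw 12 + 4 + 8 + 2 = 26 ≤ 26, throughput 17 + 12 + 6 + 2 = 37.
node-C + node-A + node-G: power draw 12 + 4 + 8 = 24 ≤ 26, throughput 17 + 12 + 6 = 35.
node-C + node-A + node-K: power draw 12 + 4 + 2 = 18 ≤ 26, throughput 17 + 12 + 2 = 31.
Best is node-C, node-A, node-G, and node-K with total throughput 37.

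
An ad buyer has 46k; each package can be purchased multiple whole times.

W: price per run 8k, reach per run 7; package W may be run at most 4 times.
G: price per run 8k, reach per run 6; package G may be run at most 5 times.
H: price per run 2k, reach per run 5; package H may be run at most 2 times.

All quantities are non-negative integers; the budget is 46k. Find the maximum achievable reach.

44

H has the best ratio (5/2); taking only H gives at most 2×5 = 10 (stopped by the supply cap of 2).
Mixing does better — 4×W, 1×G, and 2×H: price 44 ≤ 46, reach 4·7 + 1·6 + 2·5 = 44.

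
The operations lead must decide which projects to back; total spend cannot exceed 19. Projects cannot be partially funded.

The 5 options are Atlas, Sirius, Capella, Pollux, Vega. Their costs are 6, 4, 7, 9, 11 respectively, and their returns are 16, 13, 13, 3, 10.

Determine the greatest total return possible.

Allowing fractional choices, the relaxed optimum would be about 43.8, but projects are indivisible.
Atlas + Sirius + Pollux: cost 6 + 4 + 9 = 19 ≤ 19, return 16 + 13 + 3 = 32.
Atlas + Sirius: cost 6 + 4 = 10 ≤ 19, return 16 + 13 = 29.
Atlas + Sirius + Capella: cost 6 + 4 + 7 = 17 ≤ 19, return 16 + 13 + 13 = 42.
Best is Atlas, Sirius, and Capella with total return 42.

42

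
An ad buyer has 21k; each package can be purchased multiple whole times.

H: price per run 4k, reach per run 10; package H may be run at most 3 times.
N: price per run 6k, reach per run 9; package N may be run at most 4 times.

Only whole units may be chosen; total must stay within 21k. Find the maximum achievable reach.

39

This is a bounded integer knapsack.
H has the best ratio (10/4); taking only H gives at most 3×10 = 30 (stopped by the supply cap of 3).
Mixing does better — 3×H and 1×N: price 18 ≤ 21, reach 3·10 + 1·9 = 39.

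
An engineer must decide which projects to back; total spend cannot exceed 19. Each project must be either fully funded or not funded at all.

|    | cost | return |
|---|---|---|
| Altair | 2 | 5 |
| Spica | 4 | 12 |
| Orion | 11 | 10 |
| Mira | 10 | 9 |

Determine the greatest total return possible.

Treat it as a binary knapsack problem.
Allowing fractional choices, the relaxed optimum would be about 28.8, but projects are indivisible.
Altair + Spica + Orion: cost 2 + 4 + 11 = 17 ≤ 19, return 5 + 12 + 10 = 27.
Altair + Spica + Mira: cost 2 + 4 + 10 = 16 ≤ 19, return 5 + 12 + 9 = 26.
Spica + Orion: cost 4 + 11 = 15 ≤ 19, return 12 + 10 = 22.
Best is Altair, Spica, and Orion with total return 27.

27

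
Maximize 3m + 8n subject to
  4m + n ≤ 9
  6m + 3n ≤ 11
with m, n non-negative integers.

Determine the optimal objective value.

24

The continuous relaxation peaks at (0, 3.67) with value 29.33; rounding to a feasible lattice point costs some objective.
(m,n)=(0,3): 4·0+1·3=3≤9, 6·0+3·3=9≤11, objective 24.
(m,n)=(0,2): 4·0+1·2=2≤9, 6·0+3·2=6≤11, objective 16.
Maximum is 24 at (m,n)=(0,3).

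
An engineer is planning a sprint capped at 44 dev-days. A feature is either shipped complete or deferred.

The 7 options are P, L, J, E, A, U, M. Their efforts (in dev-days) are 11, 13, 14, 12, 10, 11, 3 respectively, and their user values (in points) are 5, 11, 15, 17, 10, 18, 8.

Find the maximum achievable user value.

Treat it as a binary knapsack problem.
Allowing fractional choices, the relaxed optimum would be about 62.0, but features are indivisible.
E + A + U + M: effort 12 + 10 + 11 + 3 = 36 ≤ 44, user value 17 + 10 + 18 + 8 = 53.
L + E + U + M: effort 13 + 12 + 11 + 3 = 39 ≤ 44, user value 11 + 17 + 18 + 8 = 54.
J + E + U + M: effort 14 + 12 + 11 + 3 = 40 ≤ 44, user value 15 + 17 + 18 + 8 = 58.
Best is J, E, U, and M with total user value 58.

58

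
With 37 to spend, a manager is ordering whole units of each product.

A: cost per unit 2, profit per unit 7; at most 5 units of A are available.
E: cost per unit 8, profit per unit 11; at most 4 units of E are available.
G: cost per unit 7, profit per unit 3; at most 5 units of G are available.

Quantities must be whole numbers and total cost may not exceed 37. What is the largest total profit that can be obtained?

Take 5×A and 3×E: cost 34 ≤ 37, profit 5·7 + 3·11 = 68.
A has the best ratio (7/2) and is taken to its limit of 5; remaining capacity is filled optimally with the others.

68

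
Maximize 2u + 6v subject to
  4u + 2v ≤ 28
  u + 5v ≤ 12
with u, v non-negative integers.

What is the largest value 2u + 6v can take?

The continuous relaxation peaks at (6.44, 1.11) with value 19.56; rounding to a feasible lattice point costs some objective.
(u,v)=(6,1): 4·6+2·1=26≤28, 1·6+5·1=11≤12, objective 18.
(u,v)=(5,1): 4·5+2·1=22≤28, 1·5+5·1=10≤12, objective 16.
(u,v)=(7,0): 4·7+2·0=28≤28, 1·7+5·0=7≤12, objective 14.
No feasible integer point exceeds 18.

18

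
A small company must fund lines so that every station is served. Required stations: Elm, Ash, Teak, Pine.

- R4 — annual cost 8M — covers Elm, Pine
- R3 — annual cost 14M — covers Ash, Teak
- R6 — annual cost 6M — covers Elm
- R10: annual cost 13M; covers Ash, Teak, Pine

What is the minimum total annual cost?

Choose R6 and R10: together they cover Elm, Ash, Teak, Pine — every station.
Total annual cost: 6 + 13 = 19.

19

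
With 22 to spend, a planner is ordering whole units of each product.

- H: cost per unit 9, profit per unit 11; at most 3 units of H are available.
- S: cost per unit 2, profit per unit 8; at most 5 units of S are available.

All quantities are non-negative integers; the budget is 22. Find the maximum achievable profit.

51

This is a bounded integer knapsack.
S has the best ratio (8/2); taking only S gives at most 5×8 = 40 (stopped by the supply cap of 5).
Mixing does better — 1×H and 5×S: cost 19 ≤ 22, profit 1·11 + 5·8 = 51.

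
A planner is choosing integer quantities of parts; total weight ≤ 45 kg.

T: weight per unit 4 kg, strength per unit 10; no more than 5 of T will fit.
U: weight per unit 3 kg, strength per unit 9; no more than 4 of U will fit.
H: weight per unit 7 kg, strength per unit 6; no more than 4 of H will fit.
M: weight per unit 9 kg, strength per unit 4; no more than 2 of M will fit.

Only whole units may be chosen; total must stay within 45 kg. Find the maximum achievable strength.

92

U has the best ratio (9/3); taking only U gives at most 4×9 = 36 (stopped by the supply cap of 4).
Mixing does better — 5×T, 4×U, and 1×H: weight 39 ≤ 45, strength 5·10 + 4·9 + 1·6 = 92.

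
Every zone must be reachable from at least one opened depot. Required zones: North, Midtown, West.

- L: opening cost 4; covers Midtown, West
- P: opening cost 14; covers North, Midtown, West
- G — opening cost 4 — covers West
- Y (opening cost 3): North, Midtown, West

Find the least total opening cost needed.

Y alone covers North, Midtown, West — every zone.
Total opening cost: 3.
No cover costs less than 3.

3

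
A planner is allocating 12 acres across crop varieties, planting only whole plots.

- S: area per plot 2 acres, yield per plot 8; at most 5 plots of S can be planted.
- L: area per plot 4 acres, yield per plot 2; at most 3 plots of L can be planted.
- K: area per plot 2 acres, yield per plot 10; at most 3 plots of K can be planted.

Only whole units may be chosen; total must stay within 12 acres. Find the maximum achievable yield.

54

This is a bounded integer knapsack.
K has the best ratio (10/2); taking only K gives at most 3×10 = 30 (stopped by the supply cap of 3).
Mixing does better — 3×S and 3×K: area 12 ≤ 12, yield 3·8 + 3·10 = 54.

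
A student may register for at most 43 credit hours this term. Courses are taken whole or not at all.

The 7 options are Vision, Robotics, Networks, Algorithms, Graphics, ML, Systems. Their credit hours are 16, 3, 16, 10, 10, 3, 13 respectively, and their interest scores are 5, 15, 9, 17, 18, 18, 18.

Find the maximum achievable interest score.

86

Allowing fractional choices, the relaxed optimum would be about 88.2, but courses are indivisible.
Robotics + Algorithms + Graphics + ML + Systems: credit hours 3 + 10 + 10 + 3 + 13 = 39 ≤ 43, interest score 15 + 17 + 18 + 18 + 18 = 86.
Robotics + Networks + Algorithms + Graphics + ML: credit hours 3 + 16 + 10 + 10 + 3 = 42 ≤ 43, interest score 15 + 9 + 17 + 18 + 18 = 77.
Best is Robotics, Algorithms, Graphics, ML, and Systems with total interest score 86.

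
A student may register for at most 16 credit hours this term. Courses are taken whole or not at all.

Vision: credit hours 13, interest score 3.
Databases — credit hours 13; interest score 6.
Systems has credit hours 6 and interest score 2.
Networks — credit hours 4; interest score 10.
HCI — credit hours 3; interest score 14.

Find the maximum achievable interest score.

Networks + HCI: credit hours 4 + 3 = 7 ≤ 16, interest score 10 + 14 = 24.
Systems + Networks + HCI: credit hours 6 + 4 + 3 = 13 ≤ 16, interest score 2 + 10 + 14 = 26.
Best is Systems, Networks, and HCI with total interest score 26.

26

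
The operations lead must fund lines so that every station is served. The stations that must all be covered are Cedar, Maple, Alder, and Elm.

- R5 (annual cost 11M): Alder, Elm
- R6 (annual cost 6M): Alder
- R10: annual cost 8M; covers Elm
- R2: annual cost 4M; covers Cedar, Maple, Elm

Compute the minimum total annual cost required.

10

Choose R6 and R2: together they cover Cedar, Maple, Alder, Elm — every station.
Total annual cost: 6 + 4 = 10.
No cover costs less than 10.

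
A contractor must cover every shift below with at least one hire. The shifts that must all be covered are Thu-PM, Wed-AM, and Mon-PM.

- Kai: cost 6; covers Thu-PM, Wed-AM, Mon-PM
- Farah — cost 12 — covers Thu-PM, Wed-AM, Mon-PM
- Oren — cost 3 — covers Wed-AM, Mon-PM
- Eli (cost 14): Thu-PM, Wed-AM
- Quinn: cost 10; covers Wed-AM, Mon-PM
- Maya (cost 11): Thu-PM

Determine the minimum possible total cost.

6

Kai alone covers Thu-PM, Wed-AM, Mon-PM — every shift.
Total cost: 6.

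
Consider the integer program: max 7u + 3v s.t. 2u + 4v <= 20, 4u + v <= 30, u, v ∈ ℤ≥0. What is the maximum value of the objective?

52

Relaxing integrality, the LP optimum is 54.29 at (u,v) = (7.14, 1.43), which is not an integer point.
(u,v)=(7,1): 2·7+4·1=18≤20, 4·7+1·1=29≤30, objective 52.
(u,v)=(7,0): 2·7+4·0=14≤20, 4·7+1·0=28≤30, objective 49.
(u,v)=(6,2): 2·6+4·2=20≤20, 4·6+1·2=26≤30, objective 48.
No feasible integer point exceeds 52.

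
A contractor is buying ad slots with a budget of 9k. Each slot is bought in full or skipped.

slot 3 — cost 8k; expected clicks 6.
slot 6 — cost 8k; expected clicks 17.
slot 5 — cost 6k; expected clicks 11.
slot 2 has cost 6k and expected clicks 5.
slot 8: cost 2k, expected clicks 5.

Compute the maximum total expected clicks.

17

Allowing fractional choices, the relaxed optimum would be about 19.9, but ad slots are indivisible.
slot 6: cost 8 ≤ 9, expected clicks 17.
slot 5 + slot 8: cost 6 + 2 = 8 ≤ 9, expected clicks 11 + 5 = 16.
Best is slot 6 with total expected clicks 17.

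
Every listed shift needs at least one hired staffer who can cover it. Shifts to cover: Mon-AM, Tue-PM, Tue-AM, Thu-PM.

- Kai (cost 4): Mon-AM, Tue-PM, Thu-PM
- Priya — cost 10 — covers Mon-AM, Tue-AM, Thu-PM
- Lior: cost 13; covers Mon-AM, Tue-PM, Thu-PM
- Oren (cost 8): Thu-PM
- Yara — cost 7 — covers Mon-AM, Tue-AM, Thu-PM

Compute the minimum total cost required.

11

This is a weighted set-cover instance.
Choose Kai and Yara: together they cover Mon-AM, Tue-PM, Tue-AM, Thu-PM — every shift.
Total cost: 4 + 7 = 11.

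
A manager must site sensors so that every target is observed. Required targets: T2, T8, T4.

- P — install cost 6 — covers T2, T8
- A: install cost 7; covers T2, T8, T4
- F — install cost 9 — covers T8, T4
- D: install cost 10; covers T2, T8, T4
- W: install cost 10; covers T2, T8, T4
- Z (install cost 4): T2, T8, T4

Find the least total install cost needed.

Z alone covers T2, T8, T4 — every target.
Total install cost: 4.
No cover costs less than 4.

4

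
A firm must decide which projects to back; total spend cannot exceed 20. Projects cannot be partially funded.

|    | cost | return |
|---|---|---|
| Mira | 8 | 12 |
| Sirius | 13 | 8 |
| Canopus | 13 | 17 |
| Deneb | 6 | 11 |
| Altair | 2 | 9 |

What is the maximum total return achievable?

This is an integer program with binary decision variables.
Allowing fractional choices, the relaxed optimum would be about 37.2, but projects are indivisible.
Canopus + Deneb: cost 13 + 6 = 19 ≤ 20, return 17 + 11 = 28.
Mira + Deneb + Altair: cost 8 + 6 + 2 = 16 ≤ 20, return 12 + 11 + 9 = 32.
Best is Mira, Deneb, and Altair with total return 32.

32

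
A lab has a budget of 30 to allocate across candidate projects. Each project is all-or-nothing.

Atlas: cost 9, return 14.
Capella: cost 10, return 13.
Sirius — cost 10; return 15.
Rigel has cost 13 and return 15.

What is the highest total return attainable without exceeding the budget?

Atlas + Capella + Sirius: cost 9 + 10 + 10 = 29 ≤ 30, return 14 + 13 + 15 = 42.
Sirius + Rigel: cost 10 + 13 = 23 ≤ 30, return 15 + 15 = 30.
Atlas + Sirius: cost 9 + 10 = 19 ≤ 30, return 14 + 15 = 29.
Best is Atlas, Capella, and Sirius with total return 42.

42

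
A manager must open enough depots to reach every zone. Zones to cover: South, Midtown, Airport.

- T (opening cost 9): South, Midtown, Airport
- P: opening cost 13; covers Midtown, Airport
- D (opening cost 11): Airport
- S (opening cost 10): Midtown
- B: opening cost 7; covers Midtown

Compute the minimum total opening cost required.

9

This is a weighted set-cover instance.
T alone covers South, Midtown, Airport — every zone.
Total opening cost: 9.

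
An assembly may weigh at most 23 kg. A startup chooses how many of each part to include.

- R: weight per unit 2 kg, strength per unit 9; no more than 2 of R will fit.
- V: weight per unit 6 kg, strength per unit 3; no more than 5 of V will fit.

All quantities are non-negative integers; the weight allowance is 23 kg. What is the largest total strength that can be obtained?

27

This is a bounded integer knapsack.
Take 2×R and 3×V: weight 22 ≤ 23, strength 2·9 + 3·3 = 27.
R has the best ratio (9/2) and is taken to its limit of 2; remaining capacity is filled optimally with the others.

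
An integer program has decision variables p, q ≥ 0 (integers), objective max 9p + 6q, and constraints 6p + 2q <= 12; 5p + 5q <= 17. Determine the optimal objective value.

21

(p,q)=(1,2): 6·1+2·2=10≤12, 5·1+5·2=15≤17, objective 21.
(p,q)=(0,3): 6·0+2·3=6≤12, 5·0+5·3=15≤17, objective 18.
No feasible integer point exceeds 21.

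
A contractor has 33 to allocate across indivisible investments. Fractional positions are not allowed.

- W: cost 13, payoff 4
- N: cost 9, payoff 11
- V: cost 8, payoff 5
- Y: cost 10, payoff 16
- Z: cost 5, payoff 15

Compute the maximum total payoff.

Take N, V, Y, and Z: cost 9 + 8 + 10 + 5 = 32 ≤ 33, payoff 11 + 5 + 16 + 15 = 47.
No other feasible combination does better.

47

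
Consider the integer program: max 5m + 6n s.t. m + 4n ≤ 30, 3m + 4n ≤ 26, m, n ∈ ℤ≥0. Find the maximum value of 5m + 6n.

42

(m,n)=(6,2) is feasible, giving 42.
(m,n)=(7,1) is feasible, giving 41.
(m,n)=(8,0) is feasible, giving 40.
(m,n)=(5,2) is feasible, giving 37.
No feasible integer point exceeds 42.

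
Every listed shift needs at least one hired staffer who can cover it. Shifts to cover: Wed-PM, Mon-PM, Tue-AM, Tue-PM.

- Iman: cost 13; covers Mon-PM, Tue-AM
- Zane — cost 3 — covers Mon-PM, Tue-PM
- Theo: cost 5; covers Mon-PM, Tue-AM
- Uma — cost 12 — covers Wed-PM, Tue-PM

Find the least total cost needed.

17

The greedy cost-per-new-shift heuristic would pick Zane, Theo, and Uma for 20, but a cheaper cover exists.
Choose Theo and Uma: together they cover Wed-PM, Mon-PM, Tue-AM, Tue-PM — every shift.
Total cost: 5 + 12 = 17.
No cover costs less than 17.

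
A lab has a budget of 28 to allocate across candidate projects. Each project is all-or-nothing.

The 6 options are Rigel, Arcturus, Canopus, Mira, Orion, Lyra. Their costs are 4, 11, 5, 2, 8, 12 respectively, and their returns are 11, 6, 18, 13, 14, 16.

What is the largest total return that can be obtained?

Treat it as a binary knapsack problem.
Rigel + Canopus + Mira + Lyra: cost 4 + 5 + 2 + 12 = 23 ≤ 28, return 11 + 18 + 13 + 16 = 58.
Canopus + Mira + Orion + Lyra: cost 5 + 2 + 8 + 12 = 27 ≤ 28, return 18 + 13 + 14 + 16 = 61.
Best is Canopus, Mira, Orion, and Lyra with total return 61.

61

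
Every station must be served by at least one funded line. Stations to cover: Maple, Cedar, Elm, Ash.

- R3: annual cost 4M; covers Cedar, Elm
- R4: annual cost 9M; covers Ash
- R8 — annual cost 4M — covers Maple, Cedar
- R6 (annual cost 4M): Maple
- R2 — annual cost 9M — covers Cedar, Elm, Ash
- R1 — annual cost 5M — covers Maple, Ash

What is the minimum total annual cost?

This is a weighted set-cover instance.
Choose R3 and R1: together they cover Maple, Cedar, Elm, Ash — every station.
Total annual cost: 4 + 5 = 9.
No cover costs less than 9.

9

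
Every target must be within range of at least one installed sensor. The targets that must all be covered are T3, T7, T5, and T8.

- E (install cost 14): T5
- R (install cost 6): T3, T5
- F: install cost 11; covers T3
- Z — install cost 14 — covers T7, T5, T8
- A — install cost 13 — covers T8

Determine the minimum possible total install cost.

Choose R and Z: together they cover T3, T7, T5, T8 — every target.
Total install cost: 6 + 14 = 20.
No cover costs less than 20.

20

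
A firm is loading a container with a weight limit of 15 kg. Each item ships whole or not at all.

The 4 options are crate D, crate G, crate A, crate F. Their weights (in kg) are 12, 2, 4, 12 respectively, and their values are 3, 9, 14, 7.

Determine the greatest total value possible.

crate G + crate F: weight 2 + 12 = 14 ≤ 15, value 9 + 7 = 16.
crate G + crate A: weight 2 + 4 = 6 ≤ 15, value 9 + 14 = 23.
Best is crate G and crate A with total value 23.

23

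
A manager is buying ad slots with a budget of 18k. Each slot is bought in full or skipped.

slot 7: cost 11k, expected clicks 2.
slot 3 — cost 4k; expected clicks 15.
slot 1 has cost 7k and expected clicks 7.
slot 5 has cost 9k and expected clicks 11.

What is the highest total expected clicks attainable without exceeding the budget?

Allowing fractional choices, the relaxed optimum would be about 31.0, but ad slots are indivisible.
slot 3 + slot 5: cost 4 + 9 = 13 ≤ 18, expected clicks 15 + 11 = 26.
slot 3 + slot 1: cost 4 + 7 = 11 ≤ 18, expected clicks 15 + 7 = 22.
Best is slot 3 and slot 5 with total expected clicks 26.

26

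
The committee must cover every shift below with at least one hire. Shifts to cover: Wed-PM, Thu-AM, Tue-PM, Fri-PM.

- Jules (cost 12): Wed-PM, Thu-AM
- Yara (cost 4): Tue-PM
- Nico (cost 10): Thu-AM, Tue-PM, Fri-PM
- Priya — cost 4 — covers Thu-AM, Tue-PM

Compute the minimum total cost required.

22

This is an integer covering problem.
Choose Jules and Nico: together they cover Wed-PM, Thu-AM, Tue-PM, Fri-PM — every shift.
Total cost: 12 + 10 = 22.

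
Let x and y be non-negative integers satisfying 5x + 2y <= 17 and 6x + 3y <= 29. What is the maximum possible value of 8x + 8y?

(x,y)=(0,8) is feasible, giving 64.
(x,y)=(0,7) is feasible, giving 56.
The best lattice point is (0,8), giving 64.

64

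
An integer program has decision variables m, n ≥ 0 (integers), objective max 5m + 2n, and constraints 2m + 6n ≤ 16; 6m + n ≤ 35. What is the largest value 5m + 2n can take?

27

Relaxing integrality, the LP optimum is 30.06 at (m,n) = (5.71, 0.765), which is not an integer point.
(m,n)=(5,1) is feasible, giving 27.
(m,n)=(5,0) is feasible, giving 25.
(m,n)=(4,1) is feasible, giving 22.
(m,n)=(4,0) is feasible, giving 20.
No feasible integer point exceeds 27.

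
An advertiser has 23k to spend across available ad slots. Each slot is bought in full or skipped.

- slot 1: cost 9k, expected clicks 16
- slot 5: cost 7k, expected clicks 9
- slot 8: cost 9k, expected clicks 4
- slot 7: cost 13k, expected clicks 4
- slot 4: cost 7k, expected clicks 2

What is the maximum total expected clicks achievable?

Allowing fractional choices, the relaxed optimum would be about 28.1, but ad slots are indivisible.
slot 1 + slot 5: cost 9 + 7 = 16 ≤ 23, expected clicks 16 + 9 = 25.
slot 1 + slot 5 + slot 4: cost 9 + 7 + 7 = 23 ≤ 23, expected clicks 16 + 9 + 2 = 27.
Best is slot 1, slot 5, and slot 4 with total expected clicks 27.

27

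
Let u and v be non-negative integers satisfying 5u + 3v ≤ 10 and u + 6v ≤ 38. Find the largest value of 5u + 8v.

24

(u,v)=(0,3): 5·0+3·3=9≤10, 1·0+6·3=18≤38, objective 24.
(u,v)=(0,2): 5·0+3·2=6≤10, 1·0+6·2=12≤38, objective 16.
The best lattice point is (0,3), giving 24.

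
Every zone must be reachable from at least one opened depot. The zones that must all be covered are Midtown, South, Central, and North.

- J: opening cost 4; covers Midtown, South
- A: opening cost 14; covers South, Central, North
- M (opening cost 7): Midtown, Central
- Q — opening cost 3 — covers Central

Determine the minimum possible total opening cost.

This is an integer covering problem.
The greedy cost-per-new-zone heuristic would pick J, Q, and A for 21, but a cheaper cover exists.
Choose J and A: together they cover Midtown, South, Central, North — every zone.
Total opening cost: 4 + 14 = 18.
No cover costs less than 18.

18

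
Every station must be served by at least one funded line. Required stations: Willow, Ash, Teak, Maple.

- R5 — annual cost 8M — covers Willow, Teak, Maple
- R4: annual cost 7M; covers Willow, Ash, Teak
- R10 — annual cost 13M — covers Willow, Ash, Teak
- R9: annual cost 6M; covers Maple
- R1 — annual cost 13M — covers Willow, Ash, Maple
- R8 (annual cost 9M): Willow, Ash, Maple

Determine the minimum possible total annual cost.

Choose R4 and R9: together they cover Willow, Ash, Teak, Maple — every station.
Total annual cost: 7 + 6 = 13.
No cover costs less than 13.

13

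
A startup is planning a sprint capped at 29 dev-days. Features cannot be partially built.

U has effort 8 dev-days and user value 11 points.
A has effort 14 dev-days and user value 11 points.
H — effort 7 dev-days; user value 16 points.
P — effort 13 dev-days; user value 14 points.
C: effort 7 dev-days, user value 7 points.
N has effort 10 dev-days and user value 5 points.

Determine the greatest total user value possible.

41

Take U, H, and P: effort 8 + 7 + 13 = 28 ≤ 29, user value 11 + 16 + 14 = 41.
No other feasible combination does better.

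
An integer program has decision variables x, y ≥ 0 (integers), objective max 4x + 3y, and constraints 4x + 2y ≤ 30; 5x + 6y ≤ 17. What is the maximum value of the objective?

12

Relaxing integrality, the LP optimum is 13.60 at (x,y) = (3.4, 0), which is not an integer point.
(x,y)=(3,0) is feasible, giving 12.
(x,y)=(2,1) is feasible, giving 11.
(x,y)=(2,0) is feasible, giving 8.
Maximum is 12 at (x,y)=(3,0).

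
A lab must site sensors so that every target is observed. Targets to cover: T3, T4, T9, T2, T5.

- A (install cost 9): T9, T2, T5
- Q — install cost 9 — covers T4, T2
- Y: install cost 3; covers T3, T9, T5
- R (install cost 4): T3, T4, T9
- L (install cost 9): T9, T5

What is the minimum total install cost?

This is a weighted set-cover instance.
The greedy cost-per-new-target heuristic would pick Y, R, and A for 16, but a cheaper cover exists.
Choose Q and Y: together they cover T3, T4, T9, T2, T5 — every target.
Total install cost: 9 + 3 = 12.
No cover costs less than 12.

12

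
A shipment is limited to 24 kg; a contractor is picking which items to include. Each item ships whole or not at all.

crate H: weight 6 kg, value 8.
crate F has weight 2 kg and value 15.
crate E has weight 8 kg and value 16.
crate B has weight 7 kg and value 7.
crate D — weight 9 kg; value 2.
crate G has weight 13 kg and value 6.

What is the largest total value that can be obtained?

Take crate H, crate F, crate E, and crate B: weight 6 + 2 + 8 + 7 = 23 ≤ 24, value 8 + 15 + 16 + 7 = 46.
No other feasible combination does better.

46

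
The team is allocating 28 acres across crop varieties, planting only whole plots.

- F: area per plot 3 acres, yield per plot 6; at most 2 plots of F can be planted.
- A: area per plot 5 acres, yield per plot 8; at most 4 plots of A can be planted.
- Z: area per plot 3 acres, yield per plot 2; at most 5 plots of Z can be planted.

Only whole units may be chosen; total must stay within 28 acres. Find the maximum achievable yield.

2×F and 4×A: area 26 ≤ 28, yield 2·6 + 4·8 = 44.
1×F, 4×A, and 1×Z: area 26 ≤ 28, yield 1·6 + 4·8 + 1·2 = 40.
Best is 44.

44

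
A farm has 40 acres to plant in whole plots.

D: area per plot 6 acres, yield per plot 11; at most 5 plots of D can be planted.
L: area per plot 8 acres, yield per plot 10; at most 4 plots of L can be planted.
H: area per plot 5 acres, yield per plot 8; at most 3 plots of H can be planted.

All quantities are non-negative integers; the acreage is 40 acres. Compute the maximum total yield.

4×D and 3×H: area 39 ≤ 40, yield 4·11 + 3·8 = 68.
5×D and 2×H: area 40 ≤ 40, yield 5·11 + 2·8 = 71.
Best is 71.

71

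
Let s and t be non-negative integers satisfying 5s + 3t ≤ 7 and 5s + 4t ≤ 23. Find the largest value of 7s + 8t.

16

Relaxing integrality, the LP optimum is 18.67 at (s,t) = (0, 2.33), which is not an integer point.
(s,t)=(0,2): 5·0+3·2=6≤7, 5·0+4·2=8≤23, objective 16.
(s,t)=(0,1): 5·0+3·1=3≤7, 5·0+4·1=4≤23, objective 8.
The best lattice point is (0,2), giving 16.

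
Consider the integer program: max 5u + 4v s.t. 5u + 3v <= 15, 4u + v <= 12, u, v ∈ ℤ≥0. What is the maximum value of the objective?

20

(u,v)=(0,5): 5·0+3·5=15≤15, 4·0+1·5=5≤12, objective 20.
(u,v)=(0,4): 5·0+3·4=12≤15, 4·0+1·4=4≤12, objective 16.
The best lattice point is (0,5), giving 20.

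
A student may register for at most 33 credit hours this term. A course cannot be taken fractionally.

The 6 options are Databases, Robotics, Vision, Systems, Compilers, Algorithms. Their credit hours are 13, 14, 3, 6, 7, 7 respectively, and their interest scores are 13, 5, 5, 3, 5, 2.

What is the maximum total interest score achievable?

26

Allowing fractional choices, the relaxed optimum would be about 27.4, but courses are indivisible.
Databases + Vision + Systems + Compilers: credit hours 13 + 3 + 6 + 7 = 29 ≤ 33, interest score 13 + 5 + 3 + 5 = 26.
Databases + Vision + Compilers + Algorithms: credit hours 13 + 3 + 7 + 7 = 30 ≤ 33, interest score 13 + 5 + 5 + 2 = 25.
Databases + Vision + Compilers: credit hours 13 + 3 + 7 = 23 ≤ 33, interest score 13 + 5 + 5 = 23.
Best is Databases, Vision, Systems, and Compilers with total interest score 26.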